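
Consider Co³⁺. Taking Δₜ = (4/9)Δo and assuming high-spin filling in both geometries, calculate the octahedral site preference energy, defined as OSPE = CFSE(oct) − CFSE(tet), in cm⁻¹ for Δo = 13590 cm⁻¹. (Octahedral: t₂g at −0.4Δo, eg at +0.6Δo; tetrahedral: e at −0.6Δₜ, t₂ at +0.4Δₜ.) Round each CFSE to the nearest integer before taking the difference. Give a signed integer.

-1812

Group 9 minus oxidation state +3 gives a d⁶ configuration for Co³⁺.
In an octahedral site d⁶ (HS) is t2g^4 e_g^2, giving CFSE(oct) = -0.4Δo = -5436 cm⁻¹.
Tetrahedral: e^3 t2^3, CFSE = 3(−0.6) + 3(+0.4) = -0.6Δₜ = -0.6 × (4/9) × 13590 = -3624 cm⁻¹.
OSPE = CFSE(oct) − CFSE(tet) = -5436 − (-3624) = -1812 cm⁻¹.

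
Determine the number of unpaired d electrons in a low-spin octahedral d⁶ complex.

Configuration: t2g^6 e_g^0, giving 0 unpaired electrons.

0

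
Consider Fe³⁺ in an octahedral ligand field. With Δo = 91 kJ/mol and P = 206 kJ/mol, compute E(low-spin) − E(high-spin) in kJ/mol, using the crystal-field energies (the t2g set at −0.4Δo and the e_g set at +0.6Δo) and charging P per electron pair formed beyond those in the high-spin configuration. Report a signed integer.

230

Fe³⁺: group 8, so d-count = 8 − 3 = 5.
In the high-spin limit (t2g^3 e_g^2) the orbital term is 0.0Δo = 0 kJ/mol, with no excess pairing.
Low-spin: t2g^5 e_g^0, orbital CFSE = -2.0Δo = -182 kJ/mol; plus 2 excess pairs × P = +412 kJ/mol; total 230 kJ/mol.
E(LS) − E(HS) = 230 − (0) = 230 kJ/mol.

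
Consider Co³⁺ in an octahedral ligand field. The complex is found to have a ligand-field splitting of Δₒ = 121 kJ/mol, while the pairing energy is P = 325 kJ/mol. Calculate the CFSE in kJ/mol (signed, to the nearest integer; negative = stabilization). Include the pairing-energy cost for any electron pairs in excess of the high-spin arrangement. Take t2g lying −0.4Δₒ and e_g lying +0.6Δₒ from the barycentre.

Group 9 minus oxidation state +3 gives a d⁶ configuration for Co³⁺.
With Δₒ < P the complex is high-spin.
That gives t2g^4 e_g^2.
Orbital CFSE = -0.4Δₒ = -0.4 × 121 = -48 kJ/mol.
High-spin has no excess pairs, so no pairing correction applies.

-48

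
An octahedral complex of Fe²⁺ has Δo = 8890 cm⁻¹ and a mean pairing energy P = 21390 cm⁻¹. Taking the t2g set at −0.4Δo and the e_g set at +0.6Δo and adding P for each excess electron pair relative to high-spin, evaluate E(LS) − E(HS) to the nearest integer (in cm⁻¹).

25000

Fe²⁺: group 8, so d-count = 8 − 2 = 6.
In the high-spin limit (t2g^4 e_g^2) the orbital term is -0.4Δo = -3556 cm⁻¹, with no excess pairing.
For low-spin the configuration is t2g^6 e_g^0: orbital energy -2.4 × 8890 = -21336 cm⁻¹, and 2 additional pairs relative to high-spin add 42780 cm⁻¹, giving 21444 cm⁻¹.
E(LS) − E(HS) = 21444 − (-3556) = 25000 cm⁻¹.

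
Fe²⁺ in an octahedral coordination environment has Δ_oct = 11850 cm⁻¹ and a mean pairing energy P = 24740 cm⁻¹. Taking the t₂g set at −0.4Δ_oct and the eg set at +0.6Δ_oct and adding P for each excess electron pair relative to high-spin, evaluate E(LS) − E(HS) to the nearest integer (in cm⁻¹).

25780

Group 8 minus oxidation state +2 gives a d⁶ configuration for Fe²⁺.
In the high-spin limit (t₂g⁴ eg²) the orbital term is -0.4Δ_oct = -4740 cm⁻¹, with no excess pairing.
Low-spin: t₂g⁶ eg⁰, orbital CFSE = -2.4Δ_oct = -28440 cm⁻¹; plus 2 excess pairs × P = +49480 cm⁻¹; total 21040 cm⁻¹.
E(LS) − E(HS) = 21040 − (-4740) = 25780 cm⁻¹.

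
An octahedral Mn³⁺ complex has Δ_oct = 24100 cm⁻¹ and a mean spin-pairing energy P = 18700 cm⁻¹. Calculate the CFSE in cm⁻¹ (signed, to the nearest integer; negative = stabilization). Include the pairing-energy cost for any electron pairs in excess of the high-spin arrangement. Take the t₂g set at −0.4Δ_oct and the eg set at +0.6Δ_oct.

Mn is in group 7, so Mn³⁺ is d⁴ (7 − 3 = 4).
Since Δ_oct = 24100 cm⁻¹ > P = 18700 cm⁻¹, the complex adopts the low-spin configuration.
Filling d⁴ accordingly: t₂g⁴ eg⁰.
Orbital CFSE = -1.6Δ_oct = -1.6 × 24100 = -38560 cm⁻¹.
Excess pairs vs high-spin: 1 − 0 = 1; pairing cost = +18700 cm⁻¹.
Net CFSE = -38560 + 18700 = -19860 cm⁻¹.

-19860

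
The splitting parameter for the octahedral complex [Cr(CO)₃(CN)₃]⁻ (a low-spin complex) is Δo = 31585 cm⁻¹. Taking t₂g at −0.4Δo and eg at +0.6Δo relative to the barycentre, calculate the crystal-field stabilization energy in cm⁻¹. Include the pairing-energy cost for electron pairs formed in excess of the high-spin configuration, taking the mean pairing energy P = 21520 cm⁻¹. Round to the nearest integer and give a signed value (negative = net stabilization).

-29016

Ligand charges: 3×(+0) from CO and 3×(-1) from CN⁻ sum to -3; with overall charge -1, Cr is +2.
Group 6 minus oxidation state +2 gives a d⁴ configuration for Cr²⁺.
Configuration: t₂g⁴ eg⁰.
CFSE(orbital) = 4×(-0.4Δo) + 0×(0.6Δo) = -1.6Δo; with Δo = 31585 cm⁻¹ that is -50536 cm⁻¹.
Pairing penalty: 1 pair vs 0 in the high-spin reference → 1 extra × P = 21520 cm⁻¹.
Combining: -50536 + 21520 = -29016 cm⁻¹.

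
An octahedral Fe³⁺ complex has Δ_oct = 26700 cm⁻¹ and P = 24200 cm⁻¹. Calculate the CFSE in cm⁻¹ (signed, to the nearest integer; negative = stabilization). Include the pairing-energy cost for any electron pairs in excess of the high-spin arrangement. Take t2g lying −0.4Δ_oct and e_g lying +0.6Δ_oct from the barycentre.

-5000

Fe is in group 8, so Fe³⁺ is d⁵ (8 − 3 = 5).
Δ_oct > P, so pairing is preferred: the ground state is low-spin.
Configuration: t2g^5 e_g^0.
Orbital CFSE = -2.0Δ_oct = -2.0 × 26700 = -53400 cm⁻¹.
Excess pairs vs high-spin: 2 − 0 = 2; pairing cost = +48400 cm⁻¹.
Net CFSE = -53400 + 48400 = -5000 cm⁻¹.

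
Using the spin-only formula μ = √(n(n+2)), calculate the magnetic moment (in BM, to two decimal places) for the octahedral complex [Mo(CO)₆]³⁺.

CO is neutral, so the +3 overall charge sits on Mo: oxidation state +3.
Group 6 minus oxidation state +3 gives a d³ configuration for Mo³⁺.
Configuration: t₂g³ eg⁰ → 3 unpaired electrons.
μ(spin-only) = √[3(3+2)] = √15 ≈ 3.87 BM.

3.87 BM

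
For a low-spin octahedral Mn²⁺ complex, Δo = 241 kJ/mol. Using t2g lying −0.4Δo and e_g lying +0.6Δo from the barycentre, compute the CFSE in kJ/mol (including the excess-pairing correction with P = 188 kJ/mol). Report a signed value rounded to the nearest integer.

-106

Group 7 minus oxidation state +2 gives a d⁵ configuration for Mn²⁺.
Electron filling gives t2g^5 e_g^0.
The orbital stabilization is -2.0Δo = -2.0 × 241 = -482 kJ/mol.
Pairing penalty: 2 pairs vs 0 in the high-spin reference → 2 extra × P = 376 kJ/mol.
Net CFSE = -482 + 376 = -106 kJ/mol.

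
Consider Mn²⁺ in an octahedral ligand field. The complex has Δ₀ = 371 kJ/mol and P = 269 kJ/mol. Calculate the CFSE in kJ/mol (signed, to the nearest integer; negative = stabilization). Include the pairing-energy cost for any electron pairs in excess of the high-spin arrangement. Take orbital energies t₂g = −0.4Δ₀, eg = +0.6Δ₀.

Group 7 minus oxidation state +2 gives a d⁵ configuration for Mn²⁺.
With Δ₀ > P the complex is low-spin.
That gives t₂g⁵ eg⁰.
Orbital CFSE = -2.0Δ₀ = -2.0 × 371 = -742 kJ/mol.
Excess pairs vs high-spin: 2 − 0 = 2; pairing cost = +538 kJ/mol.
Net CFSE = -742 + 538 = -204 kJ/mol.

-204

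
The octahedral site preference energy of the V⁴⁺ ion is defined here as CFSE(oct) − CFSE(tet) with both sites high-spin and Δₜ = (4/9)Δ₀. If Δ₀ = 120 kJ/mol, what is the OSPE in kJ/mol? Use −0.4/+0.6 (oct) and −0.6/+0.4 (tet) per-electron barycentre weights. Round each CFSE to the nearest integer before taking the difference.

Group 5 minus oxidation state +4 gives a d¹ configuration for V⁴⁺.
In an octahedral site d¹ (HS) is t₂g¹ eg⁰, giving CFSE(oct) = -0.4Δ₀ = -48 kJ/mol.
Tetrahedral: e¹ t₂⁰, CFSE = 1(−0.6) + 0(+0.4) = -0.6Δₜ = -0.6 × (4/9) × 120 = -32 kJ/mol.
OSPE = CFSE(oct) − CFSE(tet) = -48 − (-32) = -16 kJ/mol.

-16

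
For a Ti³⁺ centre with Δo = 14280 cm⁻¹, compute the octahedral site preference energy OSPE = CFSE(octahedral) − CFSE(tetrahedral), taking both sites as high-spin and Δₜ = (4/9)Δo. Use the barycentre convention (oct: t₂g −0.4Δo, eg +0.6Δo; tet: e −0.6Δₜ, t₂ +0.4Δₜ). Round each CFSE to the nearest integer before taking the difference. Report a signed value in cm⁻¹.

Group 4 minus oxidation state +3 gives a d¹ configuration for Ti³⁺.
Octahedral (high-spin): t2g^1 e_g^0, CFSE = 1(−0.4) + 0(+0.6) = -0.4Δo = -0.4 × 14280 = -5712 cm⁻¹.
In a tetrahedral site the filling is e^1 t2^0: CFSE(tet) = -0.6Δₜ = -0.6 × (4/9)(14280) = -3808 cm⁻¹.
OSPE = -5712 − (-3808) = -1904 cm⁻¹.

-1904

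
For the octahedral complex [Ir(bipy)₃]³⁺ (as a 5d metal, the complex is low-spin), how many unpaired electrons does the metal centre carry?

bipy is neutral, so the +3 overall charge sits on Ir: oxidation state +3.
Ir is in group 9, so Ir³⁺ is d⁶ (9 − 3 = 6).
Configuration: t₂g⁶ eg⁰, giving 0 unpaired electrons.

0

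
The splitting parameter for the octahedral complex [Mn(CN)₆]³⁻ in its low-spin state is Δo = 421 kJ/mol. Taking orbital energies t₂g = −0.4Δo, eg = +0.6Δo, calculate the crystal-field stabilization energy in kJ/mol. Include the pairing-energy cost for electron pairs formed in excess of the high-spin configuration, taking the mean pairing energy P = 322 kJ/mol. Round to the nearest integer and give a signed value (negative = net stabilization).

-352

Each CN⁻ contributes -1; 6 × (-1) = -6. With overall charge -3, Mn is in the +3 oxidation state.
Mn³⁺: group 7, so d-count = 7 − 3 = 4.
The d⁴ electrons fill as t₂g⁴ eg⁰.
CFSE(orbital) = 4×(-0.4Δo) + 0×(0.6Δo) = -1.6Δo; with Δo = 421 kJ/mol that is -674 kJ/mol.
Relative to high-spin t₂g³ eg¹ (0 paired), the low-spin configuration has 1 additional pair, contributing +1 × 322 = +322 kJ/mol.
Overall CFSE = -674 + 322 = -352 kJ/mol.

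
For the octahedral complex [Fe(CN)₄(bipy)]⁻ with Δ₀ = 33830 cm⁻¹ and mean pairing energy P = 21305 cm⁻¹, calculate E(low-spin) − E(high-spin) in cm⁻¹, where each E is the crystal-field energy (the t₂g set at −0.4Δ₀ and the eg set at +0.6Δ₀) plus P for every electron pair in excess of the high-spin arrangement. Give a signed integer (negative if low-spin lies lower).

Ligand charges: 4×(-1) from CN⁻ and 1×(+0) from bipy sum to -4; with overall charge -1, Fe is +3.
Fe³⁺: group 8, so d-count = 8 − 3 = 5.
In the high-spin limit (t₂g³ eg²) the orbital term is 0.0Δ₀ = 0 cm⁻¹, with no excess pairing.
For low-spin the configuration is t₂g⁵ eg⁰: orbital energy -2.0 × 33830 = -67660 cm⁻¹, and 2 additional pairs relative to high-spin add 42610 cm⁻¹, giving -25050 cm⁻¹.
The difference is -25050 − (0) = -25050 cm⁻¹, so low-spin lies lower.

-25050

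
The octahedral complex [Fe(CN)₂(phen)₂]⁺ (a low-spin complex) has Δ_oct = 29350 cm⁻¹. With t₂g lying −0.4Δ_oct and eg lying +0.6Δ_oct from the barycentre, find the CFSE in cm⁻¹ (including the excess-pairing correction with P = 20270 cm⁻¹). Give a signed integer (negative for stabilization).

-18160

Ligand charges: 2×(-1) from CN⁻ and 2×(+0) from phen sum to -2; with overall charge +1, Fe is +3.
Fe is in group 8, so Fe³⁺ is d⁵ (8 − 3 = 5).
Configuration: t₂g⁵ eg⁰.
Orbital CFSE = 5(-0.4) + 0(0.6) = -2.0Δ_oct = -2.0 × 29350 = -58700 cm⁻¹.
Pairing penalty: 2 pairs vs 0 in the high-spin reference → 2 extra × P = 40540 cm⁻¹.
Net CFSE = -58700 + 40540 = -18160 cm⁻¹.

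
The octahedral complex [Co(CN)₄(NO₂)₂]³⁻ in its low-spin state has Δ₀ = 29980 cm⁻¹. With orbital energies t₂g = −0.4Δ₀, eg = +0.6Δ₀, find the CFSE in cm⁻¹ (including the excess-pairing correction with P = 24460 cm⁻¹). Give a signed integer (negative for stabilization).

-23032

Ligand charges: 4×(-1) from CN⁻ and 2×(-1) from NO₂⁻ sum to -6; with overall charge -3, Co is +3.
Co is in group 9, so Co³⁺ is d⁶ (9 − 3 = 6).
The d⁶ electrons fill as t₂g⁶ eg⁰.
Orbital CFSE = 6(-0.4) + 0(0.6) = -2.4Δ₀ = -2.4 × 29980 = -71952 cm⁻¹.
High-spin d⁶ would be t₂g⁴ eg² with 1 pair; low-spin has 3, so 2 excess pairs cost +2P = +48920 cm⁻¹.
Combining: -71952 + 48920 = -23032 cm⁻¹.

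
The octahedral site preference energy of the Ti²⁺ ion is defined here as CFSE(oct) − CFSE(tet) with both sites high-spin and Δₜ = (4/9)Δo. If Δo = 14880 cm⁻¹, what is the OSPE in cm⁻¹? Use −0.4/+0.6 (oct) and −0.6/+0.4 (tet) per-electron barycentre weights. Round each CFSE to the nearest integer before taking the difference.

-3968

Ti²⁺: group 4, so d-count = 4 − 2 = 2.
Octahedral high-spin t₂g² eg⁰: CFSE = -0.8 × 14880 = -11904 cm⁻¹.
In a tetrahedral site the filling is e² t₂⁰: CFSE(tet) = -1.2Δₜ = -1.2 × (4/9)(14880) = -7936 cm⁻¹.
OSPE = -11904 − (-7936) = -3968 cm⁻¹.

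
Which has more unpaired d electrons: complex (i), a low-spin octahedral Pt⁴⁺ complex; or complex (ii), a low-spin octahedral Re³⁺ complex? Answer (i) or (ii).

(ii)

(i): Pt sits in group 10; removing 4 electrons leaves Pt⁴⁺ with 10 − 4 = 6 d electrons; t2g^6 e_g^0 → 0 unpaired.
(ii): Re is in group 7, so Re³⁺ is d⁴ (7 − 3 = 4); t2g^4 e_g^0 → 2 unpaired.
So (ii) has more unpaired electrons.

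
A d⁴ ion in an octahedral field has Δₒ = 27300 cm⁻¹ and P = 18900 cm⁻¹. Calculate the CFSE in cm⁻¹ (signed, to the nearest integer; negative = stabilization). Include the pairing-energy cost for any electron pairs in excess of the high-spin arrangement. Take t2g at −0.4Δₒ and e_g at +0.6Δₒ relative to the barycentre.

Here Δₒ > P (27300 > 18900), so the low-spin state is favoured.
Filling d⁴ accordingly: t2g^4 e_g^0.
Orbital CFSE = -1.6Δₒ = -1.6 × 27300 = -43680 cm⁻¹.
Excess pairs vs high-spin: 1 − 0 = 1; pairing cost = +18900 cm⁻¹.
Net CFSE = -43680 + 18900 = -24780 cm⁻¹.

-24780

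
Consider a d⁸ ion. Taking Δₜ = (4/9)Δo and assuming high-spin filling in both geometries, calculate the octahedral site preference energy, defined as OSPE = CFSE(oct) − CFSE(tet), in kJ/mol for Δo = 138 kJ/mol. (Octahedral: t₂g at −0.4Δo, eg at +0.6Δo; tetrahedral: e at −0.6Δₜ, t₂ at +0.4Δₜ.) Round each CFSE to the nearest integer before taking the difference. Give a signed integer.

Octahedral high-spin t₂g⁶ eg²: CFSE = -1.2 × 138 = -166 kJ/mol.
Tetrahedral: e⁴ t₂⁴, CFSE = 4(−0.6) + 4(+0.4) = -0.8Δₜ = -0.8 × (4/9) × 138 = -49 kJ/mol.
OSPE = -166 − (-49) = -117 kJ/mol.

-117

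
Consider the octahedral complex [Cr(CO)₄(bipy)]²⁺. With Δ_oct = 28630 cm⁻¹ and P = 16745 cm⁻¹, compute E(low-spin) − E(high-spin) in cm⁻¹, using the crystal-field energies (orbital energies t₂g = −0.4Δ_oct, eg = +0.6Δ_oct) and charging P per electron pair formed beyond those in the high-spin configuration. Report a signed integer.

Ligand charges: 4×(+0) from CO and 1×(+0) from bipy sum to +0; with overall charge +2, Cr is +2.
Cr²⁺: group 6, so d-count = 6 − 2 = 4.
High-spin d⁴ fills as t₂g³ eg¹ with CFSE 3(−0.4) + 1(+0.6) = -0.6Δ_oct = -17178 cm⁻¹.
For low-spin the configuration is t₂g⁴ eg⁰: orbital energy -1.6 × 28630 = -45808 cm⁻¹, and 1 additional pair relative to high-spin adds 16745 cm⁻¹, giving -29063 cm⁻¹.
The difference is -29063 − (-17178) = -11885 cm⁻¹, so low-spin lies lower.

-11885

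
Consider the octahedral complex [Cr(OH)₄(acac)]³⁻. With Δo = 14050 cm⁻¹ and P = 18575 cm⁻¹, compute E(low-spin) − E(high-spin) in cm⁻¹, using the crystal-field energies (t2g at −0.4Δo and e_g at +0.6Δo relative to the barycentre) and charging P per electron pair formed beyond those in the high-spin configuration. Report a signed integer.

4525

Ligand charges: 4×(-1) from OH⁻ and 1×(-1) from acac⁻ sum to -5; with overall charge -3, Cr is +2.
Cr sits in group 6; removing 2 electrons leaves Cr²⁺ with 6 − 2 = 4 d electrons.
High-spin: t2g^3 e_g^1, CFSE = -0.6Δo = -8430 cm⁻¹.
Low-spin t2g^4 e_g^0 gives -1.6Δo = -22480 cm⁻¹, but forming 1 extra pair costs 1P = 18575 cm⁻¹, so E(LS) = -22480 + 18575 = -3905 cm⁻¹.
E(LS) − E(HS) = -3905 − (-8430) = 4525 cm⁻¹.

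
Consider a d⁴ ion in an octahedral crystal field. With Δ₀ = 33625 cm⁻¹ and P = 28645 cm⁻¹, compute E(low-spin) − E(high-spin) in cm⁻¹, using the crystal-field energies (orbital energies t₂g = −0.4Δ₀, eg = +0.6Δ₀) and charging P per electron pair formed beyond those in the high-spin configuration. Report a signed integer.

High-spin d⁴ fills as t₂g³ eg¹ with CFSE 3(−0.4) + 1(+0.6) = -0.6Δ₀ = -20175 cm⁻¹.
Low-spin: t₂g⁴ eg⁰, orbital CFSE = -1.6Δ₀ = -53800 cm⁻¹; plus 1 excess pair × P = +28645 cm⁻¹; total -25155 cm⁻¹.
Thus E(LS) − E(HS) = -4980 cm⁻¹.

-4980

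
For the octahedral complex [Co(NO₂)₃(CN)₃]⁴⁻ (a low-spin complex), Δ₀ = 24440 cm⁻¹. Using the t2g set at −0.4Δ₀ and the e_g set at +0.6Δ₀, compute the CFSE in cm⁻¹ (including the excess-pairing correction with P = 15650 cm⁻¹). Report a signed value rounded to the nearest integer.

-28342

Ligand charges: 3×(-1) from NO₂⁻ and 3×(-1) from CN⁻ sum to -6; with overall charge -4, Co is +2.
Co sits in group 9; removing 2 electrons leaves Co²⁺ with 9 − 2 = 7 d electrons.
The d⁷ electrons fill as t2g^6 e_g^1.
Orbital CFSE = 6(-0.4) + 1(0.6) = -1.8Δ₀ = -1.8 × 24440 = -43992 cm⁻¹.
Relative to high-spin t2g^5 e_g^2 (2 paired), the low-spin configuration has 1 additional pair, contributing +1 × 15650 = +15650 cm⁻¹.
Net CFSE = -43992 + 15650 = -28342 cm⁻¹.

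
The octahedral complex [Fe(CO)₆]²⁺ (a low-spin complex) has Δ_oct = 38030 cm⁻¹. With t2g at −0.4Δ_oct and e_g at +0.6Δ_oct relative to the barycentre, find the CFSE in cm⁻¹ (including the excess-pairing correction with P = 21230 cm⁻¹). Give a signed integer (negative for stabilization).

CO is neutral, so the +2 overall charge sits on Fe: oxidation state +2.
Fe is in group 8, so Fe²⁺ is d⁶ (8 − 2 = 6).
Electron filling gives t2g^6 e_g^0.
Orbital CFSE = 6(-0.4) + 0(0.6) = -2.4Δ_oct = -2.4 × 38030 = -91272 cm⁻¹.
Relative to high-spin t2g^4 e_g^2 (1 paired), the low-spin configuration has 2 additional pairs, contributing +2 × 21230 = +42460 cm⁻¹.
Overall CFSE = -91272 + 42460 = -48812 cm⁻¹.

-48812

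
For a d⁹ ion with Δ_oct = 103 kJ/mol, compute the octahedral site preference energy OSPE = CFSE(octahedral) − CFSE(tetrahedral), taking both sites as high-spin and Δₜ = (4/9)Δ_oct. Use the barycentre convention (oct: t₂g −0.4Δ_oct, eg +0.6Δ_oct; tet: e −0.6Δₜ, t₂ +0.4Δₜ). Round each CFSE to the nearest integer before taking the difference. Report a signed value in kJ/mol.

In an octahedral site d⁹ (HS) is t₂g⁶ eg³, giving CFSE(oct) = -0.6Δ_oct = -62 kJ/mol.
In a tetrahedral site the filling is e⁴ t₂⁵: CFSE(tet) = -0.4Δₜ = -0.4 × (4/9)(103) = -18 kJ/mol.
Subtracting, OSPE = -62 − (-18) = -44 kJ/mol.

-44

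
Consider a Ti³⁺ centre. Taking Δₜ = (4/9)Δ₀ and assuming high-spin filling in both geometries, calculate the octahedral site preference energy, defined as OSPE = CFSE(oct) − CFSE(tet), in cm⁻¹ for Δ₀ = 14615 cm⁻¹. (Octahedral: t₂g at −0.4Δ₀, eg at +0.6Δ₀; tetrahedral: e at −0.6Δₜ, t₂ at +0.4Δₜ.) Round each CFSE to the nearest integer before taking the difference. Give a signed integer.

Ti³⁺: group 4, so d-count = 4 − 3 = 1.
In an octahedral site d¹ (HS) is t₂g¹ eg⁰, giving CFSE(oct) = -0.4Δ₀ = -5846 cm⁻¹.
Tetrahedral: e¹ t₂⁰, CFSE = 1(−0.6) + 0(+0.4) = -0.6Δₜ = -0.6 × (4/9) × 14615 = -3897 cm⁻¹.
Subtracting, OSPE = -5846 − (-3897) = -1949 cm⁻¹.

-1949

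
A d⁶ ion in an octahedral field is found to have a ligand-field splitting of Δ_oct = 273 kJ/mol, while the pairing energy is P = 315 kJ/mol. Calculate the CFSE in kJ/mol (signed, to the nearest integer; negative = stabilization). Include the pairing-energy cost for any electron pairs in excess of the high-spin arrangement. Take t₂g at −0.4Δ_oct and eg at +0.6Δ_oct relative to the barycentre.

Here Δ_oct < P (273 < 315), so the high-spin state is favoured.
Filling d⁶ accordingly: t₂g⁴ eg².
Orbital CFSE = -0.4Δ_oct = -0.4 × 273 = -109 kJ/mol.
High-spin has no excess pairs, so no pairing correction applies.

-109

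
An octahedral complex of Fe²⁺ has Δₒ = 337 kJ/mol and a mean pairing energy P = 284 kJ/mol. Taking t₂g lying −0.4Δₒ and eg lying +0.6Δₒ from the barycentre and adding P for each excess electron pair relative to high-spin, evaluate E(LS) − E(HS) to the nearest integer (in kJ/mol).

-106

Fe is in group 8, so Fe²⁺ is d⁶ (8 − 2 = 6).
High-spin d⁶ fills as t₂g⁴ eg² with CFSE 4(−0.4) + 2(+0.6) = -0.4Δₒ = -135 kJ/mol.
Low-spin t₂g⁶ eg⁰ gives -2.4Δₒ = -809 kJ/mol, but forming 2 extra pairs costs 2P = 568 kJ/mol, so E(LS) = -809 + 568 = -241 kJ/mol.
E(LS) − E(HS) = -241 − (-135) = -106 kJ/mol.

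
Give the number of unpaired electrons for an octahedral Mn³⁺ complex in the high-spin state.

Mn³⁺: group 7, so d-count = 7 − 3 = 4.
Configuration: t₂g³ eg¹, giving 4 unpaired electrons.

4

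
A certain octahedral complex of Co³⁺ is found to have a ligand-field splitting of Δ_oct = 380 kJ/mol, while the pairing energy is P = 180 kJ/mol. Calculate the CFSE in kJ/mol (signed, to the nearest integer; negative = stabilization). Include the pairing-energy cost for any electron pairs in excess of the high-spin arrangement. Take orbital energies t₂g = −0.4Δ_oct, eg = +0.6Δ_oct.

Co sits in group 9; removing 3 electrons leaves Co³⁺ with 9 − 3 = 6 d electrons.
Δ_oct > P, so pairing is preferred: the ground state is low-spin.
Configuration: t₂g⁶ eg⁰.
Orbital CFSE = -2.4Δ_oct = -2.4 × 380 = -912 kJ/mol.
Excess pairs vs high-spin: 3 − 1 = 2; pairing cost = +360 kJ/mol.
Net CFSE = -912 + 360 = -552 kJ/mol.

-552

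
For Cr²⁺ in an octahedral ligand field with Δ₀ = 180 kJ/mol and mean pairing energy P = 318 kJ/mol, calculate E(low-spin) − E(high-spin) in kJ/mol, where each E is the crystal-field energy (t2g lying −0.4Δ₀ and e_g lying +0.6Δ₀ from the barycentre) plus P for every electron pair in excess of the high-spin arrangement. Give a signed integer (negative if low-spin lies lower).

138

Cr²⁺: group 6, so d-count = 6 − 2 = 4.
High-spin: t2g^3 e_g^1, CFSE = -0.6Δ₀ = -108 kJ/mol.
For low-spin the configuration is t2g^4 e_g^0: orbital energy -1.6 × 180 = -288 kJ/mol, and 1 additional pair relative to high-spin adds 318 kJ/mol, giving 30 kJ/mol.
The difference is 30 − (-108) = 138 kJ/mol, so high-spin lies lower.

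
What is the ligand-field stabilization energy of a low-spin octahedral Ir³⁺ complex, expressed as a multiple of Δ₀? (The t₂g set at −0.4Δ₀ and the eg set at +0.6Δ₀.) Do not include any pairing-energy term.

-2.4 Δ₀

Ir is in group 9, so Ir³⁺ is d⁶ (9 − 3 = 6).
Configuration: t₂g⁶ eg⁰.
CFSE = 6(-0.4Δ₀) + 0(0.6Δ₀) = -2.4Δ₀ + 0.0Δ₀ = -2.4Δ₀.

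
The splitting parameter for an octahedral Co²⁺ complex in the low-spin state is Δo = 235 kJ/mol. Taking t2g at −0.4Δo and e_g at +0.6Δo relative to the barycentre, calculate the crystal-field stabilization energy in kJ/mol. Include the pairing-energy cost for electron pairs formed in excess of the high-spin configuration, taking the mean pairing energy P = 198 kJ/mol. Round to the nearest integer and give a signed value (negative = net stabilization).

-225

Co²⁺: group 9, so d-count = 9 − 2 = 7.
Electron filling gives t2g^6 e_g^1.
Orbital CFSE = 6(-0.4) + 1(0.6) = -1.8Δo = -1.8 × 235 = -423 kJ/mol.
Relative to high-spin t2g^5 e_g^2 (2 paired), the low-spin configuration has 1 additional pair, contributing +1 × 198 = +198 kJ/mol.
Combining: -423 + 198 = -225 kJ/mol.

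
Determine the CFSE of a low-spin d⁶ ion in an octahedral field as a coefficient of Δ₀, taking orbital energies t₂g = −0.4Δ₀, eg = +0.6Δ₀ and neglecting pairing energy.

-2.4 Δ₀

Configuration: t₂g⁶ eg⁰.
CFSE = 6(-0.4Δ₀) + 0(0.6Δ₀) = -2.4Δ₀ + 0.0Δ₀ = -2.4Δ₀.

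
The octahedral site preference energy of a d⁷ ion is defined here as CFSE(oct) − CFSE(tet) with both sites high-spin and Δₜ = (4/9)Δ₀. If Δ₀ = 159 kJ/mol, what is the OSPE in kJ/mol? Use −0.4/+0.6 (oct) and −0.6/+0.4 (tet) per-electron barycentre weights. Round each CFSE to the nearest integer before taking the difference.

Octahedral (high-spin): t2g^5 e_g^2, CFSE = 5(−0.4) + 2(+0.6) = -0.8Δ₀ = -0.8 × 159 = -127 kJ/mol.
Tetrahedral: e^4 t2^3, CFSE = 4(−0.6) + 3(+0.4) = -1.2Δₜ = -1.2 × (4/9) × 159 = -85 kJ/mol.
OSPE = CFSE(oct) − CFSE(tet) = -127 − (-85) = -42 kJ/mol.

-42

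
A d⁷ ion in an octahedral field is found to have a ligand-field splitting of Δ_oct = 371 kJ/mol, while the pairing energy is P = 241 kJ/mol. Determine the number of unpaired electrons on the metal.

1

With Δ_oct > P the complex is low-spin.
Configuration: t₂g⁶ eg¹.
Unpaired electrons: 1.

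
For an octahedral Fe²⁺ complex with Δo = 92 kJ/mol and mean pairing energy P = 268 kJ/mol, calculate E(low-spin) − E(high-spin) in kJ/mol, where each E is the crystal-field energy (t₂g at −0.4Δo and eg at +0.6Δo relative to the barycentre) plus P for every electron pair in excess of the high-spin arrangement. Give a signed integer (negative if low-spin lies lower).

Fe²⁺: group 8, so d-count = 8 − 2 = 6.
High-spin: t₂g⁴ eg², CFSE = -0.4Δo = -37 kJ/mol.
For low-spin the configuration is t₂g⁶ eg⁰: orbital energy -2.4 × 92 = -221 kJ/mol, and 2 additional pairs relative to high-spin add 536 kJ/mol, giving 315 kJ/mol.
Thus E(LS) − E(HS) = 352 kJ/mol.

352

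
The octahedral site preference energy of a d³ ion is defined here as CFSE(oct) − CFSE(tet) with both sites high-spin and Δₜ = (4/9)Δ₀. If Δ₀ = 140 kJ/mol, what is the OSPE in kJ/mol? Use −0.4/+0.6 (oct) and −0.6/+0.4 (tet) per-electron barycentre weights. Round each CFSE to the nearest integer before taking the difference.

Octahedral (high-spin): t2g^3 e_g^0, CFSE = 3(−0.4) + 0(+0.6) = -1.2Δ₀ = -1.2 × 140 = -168 kJ/mol.
Tetrahedral: e^2 t2^1, CFSE = 2(−0.6) + 1(+0.4) = -0.8Δₜ = -0.8 × (4/9) × 140 = -50 kJ/mol.
Subtracting, OSPE = -168 − (-50) = -118 kJ/mol.

-118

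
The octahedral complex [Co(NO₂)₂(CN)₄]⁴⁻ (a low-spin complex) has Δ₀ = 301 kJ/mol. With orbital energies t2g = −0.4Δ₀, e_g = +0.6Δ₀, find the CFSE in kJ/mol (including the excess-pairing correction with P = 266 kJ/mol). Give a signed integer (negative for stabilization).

-276

Ligand charges: 2×(-1) from NO₂⁻ and 4×(-1) from CN⁻ sum to -6; with overall charge -4, Co is +2.
Group 9 minus oxidation state +2 gives a d⁷ configuration for Co²⁺.
Configuration: t2g^6 e_g^1.
Orbital CFSE = 6(-0.4) + 1(0.6) = -1.8Δ₀ = -1.8 × 301 = -542 kJ/mol.
Pairing penalty: 3 pairs vs 2 in the high-spin reference → 1 extra × P = 266 kJ/mol.
Overall CFSE = -542 + 266 = -276 kJ/mol.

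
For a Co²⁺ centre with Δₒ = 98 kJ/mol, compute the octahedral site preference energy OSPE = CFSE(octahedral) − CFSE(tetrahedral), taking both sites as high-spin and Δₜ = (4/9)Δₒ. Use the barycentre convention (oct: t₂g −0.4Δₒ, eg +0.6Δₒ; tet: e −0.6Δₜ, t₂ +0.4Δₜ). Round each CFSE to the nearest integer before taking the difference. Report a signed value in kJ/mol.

-26

Co sits in group 9; removing 2 electrons leaves Co²⁺ with 9 − 2 = 7 d electrons.
Octahedral high-spin t2g^5 e_g^2: CFSE = -0.8 × 98 = -78 kJ/mol.
Tetrahedral: e^4 t2^3, CFSE = 4(−0.6) + 3(+0.4) = -1.2Δₜ = -1.2 × (4/9) × 98 = -52 kJ/mol.
Subtracting, OSPE = -78 − (-52) = -26 kJ/mol.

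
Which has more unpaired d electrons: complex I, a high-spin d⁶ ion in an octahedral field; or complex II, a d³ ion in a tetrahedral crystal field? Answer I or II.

I: t₂g⁴ eg² → 4 unpaired.
II: Tetrahedral fields are weak (Δₜ ≈ 4/9 Δₒ), so electrons fill high-spin; e² t₂¹ → 3 unpaired.
So I has more unpaired electrons.

I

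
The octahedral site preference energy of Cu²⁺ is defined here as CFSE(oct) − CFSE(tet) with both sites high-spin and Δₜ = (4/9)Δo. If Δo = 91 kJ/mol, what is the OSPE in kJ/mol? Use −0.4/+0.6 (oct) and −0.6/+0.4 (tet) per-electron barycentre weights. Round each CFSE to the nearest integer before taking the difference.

-39

Group 11 minus oxidation state +2 gives a d⁹ configuration for Cu²⁺.
Octahedral high-spin t₂g⁶ eg³: CFSE = -0.6 × 91 = -55 kJ/mol.
Tetrahedral: e⁴ t₂⁵, CFSE = 4(−0.6) + 5(+0.4) = -0.4Δₜ = -0.4 × (4/9) × 91 = -16 kJ/mol.
OSPE = CFSE(oct) − CFSE(tet) = -55 − (-16) = -39 kJ/mol.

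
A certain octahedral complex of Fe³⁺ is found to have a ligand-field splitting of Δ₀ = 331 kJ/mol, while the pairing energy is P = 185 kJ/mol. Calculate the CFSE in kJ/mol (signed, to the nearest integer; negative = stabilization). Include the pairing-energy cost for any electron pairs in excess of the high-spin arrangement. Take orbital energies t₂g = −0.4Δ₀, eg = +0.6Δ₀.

Fe sits in group 8; removing 3 electrons leaves Fe³⁺ with 8 − 3 = 5 d electrons.
Since Δ₀ = 331 kJ/mol > P = 185 kJ/mol, the complex adopts the low-spin configuration.
Filling d⁵ accordingly: t₂g⁵ eg⁰.
Orbital CFSE = -2.0Δ₀ = -2.0 × 331 = -662 kJ/mol.
Excess pairs vs high-spin: 2 − 0 = 2; pairing cost = +370 kJ/mol.
Net CFSE = -662 + 370 = -292 kJ/mol.

-292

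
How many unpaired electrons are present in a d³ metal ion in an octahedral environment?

3

Configuration: t₂g³ eg⁰, giving 3 unpaired electrons.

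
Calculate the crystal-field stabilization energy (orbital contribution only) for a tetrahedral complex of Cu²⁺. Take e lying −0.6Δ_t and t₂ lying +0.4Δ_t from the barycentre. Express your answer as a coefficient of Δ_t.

-0.4 Δ_t

Cu is in group 11, so Cu²⁺ is d⁹ (11 − 2 = 9).
Tetrahedral splitting is small, so the complex is high-spin.
Configuration: e⁴ t₂⁵.
CFSE = 4(-0.6Δ_t) + 5(0.4Δ_t) = -2.4Δ_t + 2.0Δ_t = -0.4Δ_t.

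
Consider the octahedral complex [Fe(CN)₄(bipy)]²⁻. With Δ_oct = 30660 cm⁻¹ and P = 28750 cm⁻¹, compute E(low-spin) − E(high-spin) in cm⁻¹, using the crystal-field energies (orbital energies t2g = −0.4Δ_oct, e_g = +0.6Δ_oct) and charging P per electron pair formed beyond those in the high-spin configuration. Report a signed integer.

Ligand charges: 4×(-1) from CN⁻ and 1×(+0) from bipy sum to -4; with overall charge -2, Fe is +2.
Fe²⁺: group 8, so d-count = 8 − 2 = 6.
High-spin d⁶ fills as t2g^4 e_g^2 with CFSE 4(−0.4) + 2(+0.6) = -0.4Δ_oct = -12264 cm⁻¹.
Low-spin t2g^6 e_g^0 gives -2.4Δ_oct = -73584 cm⁻¹, but forming 2 extra pairs costs 2P = 57500 cm⁻¹, so E(LS) = -73584 + 57500 = -16084 cm⁻¹.
E(LS) − E(HS) = -16084 − (-12264) = -3820 cm⁻¹.

-3820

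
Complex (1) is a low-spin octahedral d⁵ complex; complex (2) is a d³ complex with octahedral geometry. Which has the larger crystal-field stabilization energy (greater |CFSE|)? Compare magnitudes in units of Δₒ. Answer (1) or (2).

(1): t2g^5 e_g^0, CFSE = -2.0Δₒ.
(2): t₂g³ eg⁰, CFSE = -1.2Δₒ.
So (1) has the larger |CFSE|.

(1)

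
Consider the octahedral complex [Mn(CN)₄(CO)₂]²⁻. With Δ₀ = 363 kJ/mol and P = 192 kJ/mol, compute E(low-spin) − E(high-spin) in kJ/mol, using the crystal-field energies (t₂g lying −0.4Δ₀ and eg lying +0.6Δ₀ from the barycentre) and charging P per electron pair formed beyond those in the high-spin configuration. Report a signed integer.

Ligand charges: 4×(-1) from CN⁻ and 2×(+0) from CO sum to -4; with overall charge -2, Mn is +2.
Mn is in group 7, so Mn²⁺ is d⁵ (7 − 2 = 5).
High-spin: t₂g³ eg², CFSE = 0.0Δ₀ = 0 kJ/mol.
For low-spin the configuration is t₂g⁵ eg⁰: orbital energy -2.0 × 363 = -726 kJ/mol, and 2 additional pairs relative to high-spin add 384 kJ/mol, giving -342 kJ/mol.
Thus E(LS) − E(HS) = -342 kJ/mol.

-342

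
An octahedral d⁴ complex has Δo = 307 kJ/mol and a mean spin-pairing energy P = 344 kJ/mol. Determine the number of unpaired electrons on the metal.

Δo < P, so pairing is avoided: the ground state is high-spin.
Filling d⁴ accordingly: t₂g³ eg¹.
Unpaired electrons: 4.

4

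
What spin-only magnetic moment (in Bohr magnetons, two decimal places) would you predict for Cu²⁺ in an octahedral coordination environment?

Group 11 minus oxidation state +2 gives a d⁹ configuration for Cu²⁺.
Configuration: t2g^6 e_g^3 → 1 unpaired electron.
μ(spin-only) = √[1(1+2)] = √3 ≈ 1.73 Bohr magnetons.

1.73 Bohr magnetons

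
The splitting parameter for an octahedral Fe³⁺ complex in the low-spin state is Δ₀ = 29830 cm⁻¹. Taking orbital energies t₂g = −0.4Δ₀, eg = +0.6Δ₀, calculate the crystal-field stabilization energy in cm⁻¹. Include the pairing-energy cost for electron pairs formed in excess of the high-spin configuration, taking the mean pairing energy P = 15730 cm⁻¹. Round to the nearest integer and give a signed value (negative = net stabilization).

-28200

Fe³⁺: group 8, so d-count = 8 − 3 = 5.
Electron filling gives t₂g⁵ eg⁰.
The orbital stabilization is -2.0Δ₀ = -2.0 × 29830 = -59660 cm⁻¹.
Relative to high-spin t₂g³ eg² (0 paired), the low-spin configuration has 2 additional pairs, contributing +2 × 15730 = +31460 cm⁻¹.
Overall CFSE = -59660 + 31460 = -28200 cm⁻¹.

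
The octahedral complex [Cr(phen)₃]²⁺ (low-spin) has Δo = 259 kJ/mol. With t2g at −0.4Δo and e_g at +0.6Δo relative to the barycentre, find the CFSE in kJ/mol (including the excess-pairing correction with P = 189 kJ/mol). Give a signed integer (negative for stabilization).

-225

phen is neutral, so the +2 overall charge sits on Cr: oxidation state +2.
Cr sits in group 6; removing 2 electrons leaves Cr²⁺ with 6 − 2 = 4 d electrons.
The d⁴ electrons fill as t2g^4 e_g^0.
CFSE(orbital) = 4×(-0.4Δo) + 0×(0.6Δo) = -1.6Δo; with Δo = 259 kJ/mol that is -414 kJ/mol.
Pairing penalty: 1 pair vs 0 in the high-spin reference → 1 extra × P = 189 kJ/mol.
Net CFSE = -414 + 189 = -225 kJ/mol.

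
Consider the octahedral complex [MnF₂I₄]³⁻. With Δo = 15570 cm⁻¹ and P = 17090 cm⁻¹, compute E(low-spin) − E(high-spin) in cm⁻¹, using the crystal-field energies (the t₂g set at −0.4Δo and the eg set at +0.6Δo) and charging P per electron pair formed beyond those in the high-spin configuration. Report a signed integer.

1520

Ligand charges: 2×(-1) from F⁻ and 4×(-1) from I⁻ sum to -6; with overall charge -3, Mn is +3.
Mn sits in group 7; removing 3 electrons leaves Mn³⁺ with 7 − 3 = 4 d electrons.
In the high-spin limit (t₂g³ eg¹) the orbital term is -0.6Δo = -9342 cm⁻¹, with no excess pairing.
Low-spin t₂g⁴ eg⁰ gives -1.6Δo = -24912 cm⁻¹, but forming 1 extra pair costs 1P = 17090 cm⁻¹, so E(LS) = -24912 + 17090 = -7822 cm⁻¹.
E(LS) − E(HS) = -7822 − (-9342) = 1520 cm⁻¹.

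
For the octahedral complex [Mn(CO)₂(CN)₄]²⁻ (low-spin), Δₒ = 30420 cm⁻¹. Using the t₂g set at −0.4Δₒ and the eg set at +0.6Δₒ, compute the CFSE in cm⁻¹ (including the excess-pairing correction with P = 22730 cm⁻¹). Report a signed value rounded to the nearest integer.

Ligand charges: 2×(+0) from CO and 4×(-1) from CN⁻ sum to -4; with overall charge -2, Mn is +2.
Mn²⁺: group 7, so d-count = 7 − 2 = 5.
Electron filling gives t₂g⁵ eg⁰.
CFSE(orbital) = 5×(-0.4Δₒ) + 0×(0.6Δₒ) = -2.0Δₒ; with Δₒ = 30420 cm⁻¹ that is -60840 cm⁻¹.
Relative to high-spin t₂g³ eg² (0 paired), the low-spin configuration has 2 additional pairs, contributing +2 × 22730 = +45460 cm⁻¹.
Combining: -60840 + 45460 = -15380 cm⁻¹.

-15380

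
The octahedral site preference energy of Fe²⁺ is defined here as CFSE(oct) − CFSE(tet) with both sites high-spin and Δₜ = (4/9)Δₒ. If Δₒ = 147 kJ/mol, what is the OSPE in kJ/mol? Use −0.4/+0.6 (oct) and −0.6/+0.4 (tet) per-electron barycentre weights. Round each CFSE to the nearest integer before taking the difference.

-20

Fe is in group 8, so Fe²⁺ is d⁶ (8 − 2 = 6).
Octahedral (high-spin): t₂g⁴ eg², CFSE = 4(−0.4) + 2(+0.6) = -0.4Δₒ = -0.4 × 147 = -59 kJ/mol.
Tetrahedral e³ t₂³ gives -0.6Δₜ = -0.6 × (4/9) × 147 = -39 kJ/mol.
OSPE = -59 − (-39) = -20 kJ/mol.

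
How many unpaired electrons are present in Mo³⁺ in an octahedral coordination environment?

3

Mo is in group 6, so Mo³⁺ is d³ (6 − 3 = 3).
Configuration: t₂g³ eg⁰, giving 3 unpaired electrons.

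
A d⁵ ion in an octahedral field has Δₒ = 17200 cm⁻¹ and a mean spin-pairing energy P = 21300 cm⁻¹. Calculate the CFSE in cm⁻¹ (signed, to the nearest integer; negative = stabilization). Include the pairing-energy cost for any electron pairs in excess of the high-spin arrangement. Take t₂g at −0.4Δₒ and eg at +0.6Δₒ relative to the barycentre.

Δₒ < P, so pairing is avoided: the ground state is high-spin.
Configuration: t₂g³ eg².
Orbital CFSE = 0.0Δₒ = 0.0 × 17200 = 0 cm⁻¹.
High-spin has no excess pairs, so no pairing correction applies.

0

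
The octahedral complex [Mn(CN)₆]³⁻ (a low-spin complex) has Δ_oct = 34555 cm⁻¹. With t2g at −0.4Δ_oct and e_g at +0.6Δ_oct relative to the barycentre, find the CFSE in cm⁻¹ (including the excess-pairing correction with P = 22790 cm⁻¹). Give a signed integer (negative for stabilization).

-32498

Each CN⁻ contributes -1; 6 × (-1) = -6. With overall charge -3, Mn is in the +3 oxidation state.
Mn sits in group 7; removing 3 electrons leaves Mn³⁺ with 7 − 3 = 4 d electrons.
The d⁴ electrons fill as t2g^4 e_g^0.
The orbital stabilization is -1.6Δ_oct = -1.6 × 34555 = -55288 cm⁻¹.
Pairing penalty: 1 pair vs 0 in the high-spin reference → 1 extra × P = 22790 cm⁻¹.
Overall CFSE = -55288 + 22790 = -32498 cm⁻¹.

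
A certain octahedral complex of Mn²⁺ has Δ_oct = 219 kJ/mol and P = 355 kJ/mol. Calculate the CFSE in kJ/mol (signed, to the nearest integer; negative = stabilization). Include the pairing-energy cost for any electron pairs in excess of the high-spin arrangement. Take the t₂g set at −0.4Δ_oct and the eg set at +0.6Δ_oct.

Group 7 minus oxidation state +2 gives a d⁵ configuration for Mn²⁺.
Here Δ_oct < P (219 < 355), so the high-spin state is favoured.
That gives t₂g³ eg².
Orbital CFSE = 0.0Δ_oct = 0.0 × 219 = 0 kJ/mol.
High-spin has no excess pairs, so no pairing correction applies.

0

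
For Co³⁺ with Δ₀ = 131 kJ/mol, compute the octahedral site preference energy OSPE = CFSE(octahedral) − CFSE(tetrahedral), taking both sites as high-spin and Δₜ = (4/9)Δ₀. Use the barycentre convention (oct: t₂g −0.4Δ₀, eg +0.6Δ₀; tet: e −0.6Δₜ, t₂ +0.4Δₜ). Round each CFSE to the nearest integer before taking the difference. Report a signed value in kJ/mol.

Co is in group 9, so Co³⁺ is d⁶ (9 − 3 = 6).
Octahedral (high-spin): t2g^4 e_g^2, CFSE = 4(−0.4) + 2(+0.6) = -0.4Δ₀ = -0.4 × 131 = -52 kJ/mol.
Tetrahedral e^3 t2^3 gives -0.6Δₜ = -0.6 × (4/9) × 131 = -35 kJ/mol.
Subtracting, OSPE = -52 − (-35) = -17 kJ/mol.

-17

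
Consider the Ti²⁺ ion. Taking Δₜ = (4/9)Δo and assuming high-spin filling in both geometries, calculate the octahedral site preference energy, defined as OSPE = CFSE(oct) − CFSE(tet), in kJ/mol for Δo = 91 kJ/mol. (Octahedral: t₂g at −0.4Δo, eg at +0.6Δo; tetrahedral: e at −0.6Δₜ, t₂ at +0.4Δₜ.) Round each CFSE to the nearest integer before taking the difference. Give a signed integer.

-24

Group 4 minus oxidation state +2 gives a d² configuration for Ti²⁺.
In an octahedral site d² (HS) is t₂g² eg⁰, giving CFSE(oct) = -0.8Δo = -73 kJ/mol.
Tetrahedral: e² t₂⁰, CFSE = 2(−0.6) + 0(+0.4) = -1.2Δₜ = -1.2 × (4/9) × 91 = -49 kJ/mol.
Subtracting, OSPE = -73 − (-49) = -24 kJ/mol.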